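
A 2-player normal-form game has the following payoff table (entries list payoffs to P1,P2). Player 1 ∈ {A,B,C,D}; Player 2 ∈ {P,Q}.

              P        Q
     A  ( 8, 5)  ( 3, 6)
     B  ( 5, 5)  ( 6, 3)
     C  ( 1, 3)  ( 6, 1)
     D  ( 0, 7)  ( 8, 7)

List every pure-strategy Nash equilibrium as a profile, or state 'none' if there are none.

Nash profiles: (D,Q)

(A,P): not NE [P2→Q gives 6>5]
(A,Q): not NE [P1→D gives 8>3]
(B,P): not NE [P1→A gives 8>5]
(B,Q): not NE [P1→D gives 8>6; P2→P gives 5>3]
(C,P): not NE [P1→A gives 8>1]
(C,Q): not NE [P1→D gives 8>6; P2→P gives 3>1]
(D,P): not NE [P1→A gives 8>0]
(D,Q): NE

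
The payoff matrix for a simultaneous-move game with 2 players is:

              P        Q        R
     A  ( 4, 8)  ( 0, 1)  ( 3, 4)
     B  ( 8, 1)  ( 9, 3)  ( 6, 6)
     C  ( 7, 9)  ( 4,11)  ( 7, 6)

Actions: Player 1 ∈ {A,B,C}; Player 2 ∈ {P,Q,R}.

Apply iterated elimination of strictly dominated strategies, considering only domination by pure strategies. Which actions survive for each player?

Remaining: P1:{B,C} P2:{Q,R}

P1 drop A (B beats it: P:8>4 Q:9>0 R:6>3)
P2 drop P (Q beats it: B:3>1 C:11>9)
P1→{B,C} P2→{Q,R}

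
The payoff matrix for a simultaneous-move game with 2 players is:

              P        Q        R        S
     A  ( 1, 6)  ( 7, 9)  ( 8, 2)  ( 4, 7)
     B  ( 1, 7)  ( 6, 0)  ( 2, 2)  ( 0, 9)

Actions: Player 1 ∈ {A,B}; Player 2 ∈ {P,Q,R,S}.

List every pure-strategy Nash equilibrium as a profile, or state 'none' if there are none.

(A,P): not NE [P2→Q gives 9>6]
(A,Q): NE
(A,R): not NE [P2→Q gives 9>2]
(A,S): not NE [P2→Q gives 9>7]
(B,P): not NE [P2→S gives 9>7]
(B,Q): not NE [P1→A gives 7>6; P2→S gives 9>0]
(B,R): not NE [P1→A gives 8>2; P2→S gives 9>2]
(B,S): not NE [P1→A gives 4>0]

Nash profiles: (A,Q)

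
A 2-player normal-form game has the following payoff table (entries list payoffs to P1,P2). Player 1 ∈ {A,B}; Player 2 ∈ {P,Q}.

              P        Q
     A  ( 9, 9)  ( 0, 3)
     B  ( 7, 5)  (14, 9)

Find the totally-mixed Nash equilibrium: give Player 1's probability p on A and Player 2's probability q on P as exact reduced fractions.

P1 mixes 2/5 on A; P2 mixes 7/8 on P

P1 indiff ⇒ q·9+(1-q)·0 = q·7+(1-q)·14 ⇒ q(2) = (1-q)(14) ⇒ q = 7/8
P2 indiff ⇒ p·9+(1-p)·5 = p·3+(1-p)·9 ⇒ p(6) = (1-p)(4) ⇒ p = 2/5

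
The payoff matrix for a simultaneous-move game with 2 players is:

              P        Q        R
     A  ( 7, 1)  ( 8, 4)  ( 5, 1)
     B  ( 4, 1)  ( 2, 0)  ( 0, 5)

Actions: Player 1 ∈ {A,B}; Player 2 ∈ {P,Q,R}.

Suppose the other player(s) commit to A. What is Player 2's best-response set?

argmax u_2 = {Q}

u_2(P vs A) = 1
u_2(Q vs A) = 4
u_2(R vs A) = 1
max payoff 4 at {Q}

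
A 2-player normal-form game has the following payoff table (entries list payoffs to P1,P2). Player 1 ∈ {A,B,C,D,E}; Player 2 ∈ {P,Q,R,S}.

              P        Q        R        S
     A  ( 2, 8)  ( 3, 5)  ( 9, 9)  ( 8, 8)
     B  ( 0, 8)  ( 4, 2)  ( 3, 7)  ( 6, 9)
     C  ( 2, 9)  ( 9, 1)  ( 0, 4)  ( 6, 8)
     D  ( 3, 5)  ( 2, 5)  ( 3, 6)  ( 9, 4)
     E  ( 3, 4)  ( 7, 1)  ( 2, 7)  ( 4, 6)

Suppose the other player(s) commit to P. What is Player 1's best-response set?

u_1(A vs P) = 2
u_1(B vs P) = 0
u_1(C vs P) = 2
u_1(D vs P) = 3
u_1(E vs P) = 3
max payoff 3 at {D,E}

P1 best: {D,E}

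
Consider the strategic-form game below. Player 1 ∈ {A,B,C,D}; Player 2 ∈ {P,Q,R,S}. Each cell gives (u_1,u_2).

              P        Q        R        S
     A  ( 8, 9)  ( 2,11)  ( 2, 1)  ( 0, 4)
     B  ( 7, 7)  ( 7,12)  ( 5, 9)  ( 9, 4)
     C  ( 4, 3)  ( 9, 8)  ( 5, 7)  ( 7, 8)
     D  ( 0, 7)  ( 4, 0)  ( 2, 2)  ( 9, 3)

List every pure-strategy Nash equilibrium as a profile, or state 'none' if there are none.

(A,P): not NE [P2→Q gives 11>9]
(A,Q): not NE [P1→C gives 9>2]
(A,R): not NE [P1→C gives 5>2; P2→Q gives 11>1]
(A,S): not NE [P1→D gives 9>0; P2→Q gives 11>4]
(B,P): not NE [P1→A gives 8>7; P2→Q gives 12>7]
(B,Q): not NE [P1→C gives 9>7]
(B,R): not NE [P2→Q gives 12>9]
(B,S): not NE [P2→Q gives 12>4]
(C,P): not NE [P1→A gives 8>4; P2→S gives 8>3]
(C,Q): NE
(C,R): not NE [P2→S gives 8>7]
(C,S): not NE [P1→D gives 9>7]
(D,P): not NE [P1→A gives 8>0]
(D,Q): not NE [P1→C gives 9>4; P2→P gives 7>0]
(D,R): not NE [P1→C gives 5>2; P2→P gives 7>2]
(D,S): not NE [P2→P gives 7>3]

PSNE = {(C,Q)}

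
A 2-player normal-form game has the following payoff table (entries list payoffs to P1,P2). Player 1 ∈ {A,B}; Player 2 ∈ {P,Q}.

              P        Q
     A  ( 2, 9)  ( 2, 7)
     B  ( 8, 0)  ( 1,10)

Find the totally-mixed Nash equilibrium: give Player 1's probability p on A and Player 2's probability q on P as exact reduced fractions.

P1 indiff ⇒ q·2+(1-q)·2 = q·8+(1-q)·1 ⇒ q(-6) = (1-q)(-1) ⇒ q = 1/7
P2 indiff ⇒ p·9+(1-p)·0 = p·7+(1-p)·10 ⇒ p(2) = (1-p)(10) ⇒ p = 5/6

P1 mixes 5/6 on A; P2 mixes 1/7 on P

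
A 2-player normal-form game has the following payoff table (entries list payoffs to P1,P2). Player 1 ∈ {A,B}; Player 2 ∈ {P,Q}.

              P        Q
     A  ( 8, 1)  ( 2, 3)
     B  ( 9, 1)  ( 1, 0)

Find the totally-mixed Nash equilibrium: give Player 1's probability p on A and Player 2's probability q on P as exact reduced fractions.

P1 indiff ⇒ q·8+(1-q)·2 = q·9+(1-q)·1 ⇒ q(-1) = (1-q)(-1) ⇒ q = 1/2
P2 indiff ⇒ p·1+(1-p)·1 = p·3+(1-p)·0 ⇒ p(-2) = (1-p)(-1) ⇒ p = 1/3

p=1/3, q=1/2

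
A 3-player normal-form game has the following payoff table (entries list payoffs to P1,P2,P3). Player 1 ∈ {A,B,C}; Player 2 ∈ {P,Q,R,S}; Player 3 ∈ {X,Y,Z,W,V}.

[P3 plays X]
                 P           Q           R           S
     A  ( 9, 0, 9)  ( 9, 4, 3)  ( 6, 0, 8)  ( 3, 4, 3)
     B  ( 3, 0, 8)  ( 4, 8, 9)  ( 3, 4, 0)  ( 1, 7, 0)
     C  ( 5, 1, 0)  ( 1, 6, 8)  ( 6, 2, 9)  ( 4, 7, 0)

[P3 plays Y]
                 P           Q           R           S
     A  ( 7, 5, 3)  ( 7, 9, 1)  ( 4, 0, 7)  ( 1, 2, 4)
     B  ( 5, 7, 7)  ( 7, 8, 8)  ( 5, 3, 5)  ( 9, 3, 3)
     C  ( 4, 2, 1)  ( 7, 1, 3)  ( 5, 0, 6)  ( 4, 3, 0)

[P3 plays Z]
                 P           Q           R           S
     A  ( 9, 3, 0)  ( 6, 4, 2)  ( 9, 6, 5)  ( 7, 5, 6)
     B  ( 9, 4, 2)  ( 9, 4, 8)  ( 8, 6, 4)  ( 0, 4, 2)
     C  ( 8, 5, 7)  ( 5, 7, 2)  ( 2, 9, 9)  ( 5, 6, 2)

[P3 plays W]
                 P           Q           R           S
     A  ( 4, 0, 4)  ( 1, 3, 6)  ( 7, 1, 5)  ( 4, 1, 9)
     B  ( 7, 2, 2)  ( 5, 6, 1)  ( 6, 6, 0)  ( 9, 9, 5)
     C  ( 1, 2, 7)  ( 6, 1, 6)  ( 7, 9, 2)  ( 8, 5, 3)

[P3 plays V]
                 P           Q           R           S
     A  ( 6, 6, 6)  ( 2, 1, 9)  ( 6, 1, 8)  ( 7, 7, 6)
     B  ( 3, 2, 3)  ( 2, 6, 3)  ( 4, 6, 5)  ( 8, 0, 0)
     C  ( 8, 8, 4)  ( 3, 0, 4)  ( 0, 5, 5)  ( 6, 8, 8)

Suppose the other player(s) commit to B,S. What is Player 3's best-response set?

u_3(X vs B,S) = 0
u_3(Y vs B,S) = 3
u_3(Z vs B,S) = 2
u_3(W vs B,S) = 5
u_3(V vs B,S) = 0
max payoff 5 at {W}

argmax u_3 = {W}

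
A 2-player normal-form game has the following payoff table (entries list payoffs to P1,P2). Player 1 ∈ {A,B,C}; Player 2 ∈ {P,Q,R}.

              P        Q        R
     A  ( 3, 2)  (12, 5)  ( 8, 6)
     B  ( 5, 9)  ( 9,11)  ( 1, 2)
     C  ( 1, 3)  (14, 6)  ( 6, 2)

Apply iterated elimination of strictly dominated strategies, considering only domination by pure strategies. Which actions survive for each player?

Survivors P1:{A,C} P2:{Q,R}

P2 drop P (Q beats it: A:5>2 B:11>9 C:6>3)
P1 drop B (A beats it: Q:12>9 R:8>1)
P1→{A,C} P2→{Q,R}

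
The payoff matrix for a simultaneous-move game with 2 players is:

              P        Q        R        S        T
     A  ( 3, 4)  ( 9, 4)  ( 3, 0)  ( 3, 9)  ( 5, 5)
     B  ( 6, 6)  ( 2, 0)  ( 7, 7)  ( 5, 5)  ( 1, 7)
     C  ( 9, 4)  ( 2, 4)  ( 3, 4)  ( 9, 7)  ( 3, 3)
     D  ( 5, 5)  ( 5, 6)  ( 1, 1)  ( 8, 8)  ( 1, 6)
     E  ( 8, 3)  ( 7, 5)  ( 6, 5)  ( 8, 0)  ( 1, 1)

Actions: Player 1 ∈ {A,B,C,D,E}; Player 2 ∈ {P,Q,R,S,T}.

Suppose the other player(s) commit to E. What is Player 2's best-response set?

u_2(P vs E) = 3
u_2(Q vs E) = 5
u_2(R vs E) = 5
u_2(S vs E) = 0
u_2(T vs E) = 1
max payoff 5 at {Q,R}

BR_2 = {Q,R}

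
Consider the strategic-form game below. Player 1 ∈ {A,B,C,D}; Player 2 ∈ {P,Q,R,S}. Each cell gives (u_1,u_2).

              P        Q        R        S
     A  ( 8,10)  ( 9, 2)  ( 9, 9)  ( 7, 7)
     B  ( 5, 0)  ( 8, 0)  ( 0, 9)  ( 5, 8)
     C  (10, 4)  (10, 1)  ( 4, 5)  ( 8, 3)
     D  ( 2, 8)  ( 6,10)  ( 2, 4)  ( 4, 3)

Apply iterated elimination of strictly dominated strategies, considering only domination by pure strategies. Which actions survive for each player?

Survivors P1:{A,C} P2:{P,R}

P1 drop B (A beats it: P:8>5 Q:9>8 R:9>0 S:7>5)
P1 drop D (A beats it: P:8>2 Q:9>6 R:9>2 S:7>4)
P2 drop Q (P beats it: A:10>2 C:4>1)
P2 drop S (P beats it: A:10>7 C:4>3)
P1→{A,C} P2→{P,R}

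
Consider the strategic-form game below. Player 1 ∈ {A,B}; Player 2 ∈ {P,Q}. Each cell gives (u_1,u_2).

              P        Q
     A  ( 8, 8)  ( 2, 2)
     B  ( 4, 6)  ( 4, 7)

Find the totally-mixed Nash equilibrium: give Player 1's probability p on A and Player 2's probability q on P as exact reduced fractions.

p=1/7, q=1/3

P1 indiff ⇒ q·8+(1-q)·2 = q·4+(1-q)·4 ⇒ q(4) = (1-q)(2) ⇒ q = 1/3
P2 indiff ⇒ p·8+(1-p)·6 = p·2+(1-p)·7 ⇒ p(6) = (1-p)(1) ⇒ p = 1/7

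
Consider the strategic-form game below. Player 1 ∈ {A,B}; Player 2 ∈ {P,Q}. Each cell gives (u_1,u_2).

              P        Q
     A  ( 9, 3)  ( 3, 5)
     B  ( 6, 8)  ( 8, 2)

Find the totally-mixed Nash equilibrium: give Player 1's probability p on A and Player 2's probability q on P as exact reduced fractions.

p=3/4, q=5/8

P1 indiff ⇒ q·9+(1-q)·3 = q·6+(1-q)·8 ⇒ q(3) = (1-q)(5) ⇒ q = 5/8
P2 indiff ⇒ p·3+(1-p)·8 = p·5+(1-p)·2 ⇒ p(-2) = (1-p)(-6) ⇒ p = 3/4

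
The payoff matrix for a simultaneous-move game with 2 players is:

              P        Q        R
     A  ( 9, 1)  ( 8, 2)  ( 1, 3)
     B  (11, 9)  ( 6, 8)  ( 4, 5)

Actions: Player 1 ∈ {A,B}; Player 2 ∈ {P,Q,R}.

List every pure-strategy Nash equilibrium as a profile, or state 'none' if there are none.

(A,P): not NE [P1→B gives 11>9; P2→R gives 3>1]
(A,Q): not NE [P2→R gives 3>2]
(A,R): not NE [P1→B gives 4>1]
(B,P): NE
(B,Q): not NE [P1→A gives 8>6; P2→P gives 9>8]
(B,R): not NE [P2→P gives 9>5]

NE set: (B,P)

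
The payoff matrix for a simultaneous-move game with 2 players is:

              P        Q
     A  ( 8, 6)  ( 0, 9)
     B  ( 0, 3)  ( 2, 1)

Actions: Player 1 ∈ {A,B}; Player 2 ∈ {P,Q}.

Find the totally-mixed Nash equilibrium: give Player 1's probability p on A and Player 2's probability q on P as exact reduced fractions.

P1 indiff ⇒ q·8+(1-q)·0 = q·0+(1-q)·2 ⇒ q(8) = (1-q)(2) ⇒ q = 1/5
P2 indiff ⇒ p·6+(1-p)·3 = p·9+(1-p)·1 ⇒ p(-3) = (1-p)(-2) ⇒ p = 2/5

P1 mixes 2/5 on A; P2 mixes 1/5 on P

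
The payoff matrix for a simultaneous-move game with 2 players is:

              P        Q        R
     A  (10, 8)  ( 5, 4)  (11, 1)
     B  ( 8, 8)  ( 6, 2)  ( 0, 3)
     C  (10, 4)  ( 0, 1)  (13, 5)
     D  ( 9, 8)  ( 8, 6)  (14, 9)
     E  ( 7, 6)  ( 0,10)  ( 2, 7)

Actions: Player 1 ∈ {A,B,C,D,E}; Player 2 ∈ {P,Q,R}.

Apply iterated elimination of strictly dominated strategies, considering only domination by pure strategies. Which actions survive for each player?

IESDS → P1:{A,C,D} P2:{P,R}

P1 drop B (D beats it: P:9>8 Q:8>6 R:14>0)
P1 drop E (A beats it: P:10>7 Q:5>0 R:11>2)
P2 drop Q (P beats it: A:8>4 C:4>1 D:8>6)
P1→{A,C,D} P2→{P,R}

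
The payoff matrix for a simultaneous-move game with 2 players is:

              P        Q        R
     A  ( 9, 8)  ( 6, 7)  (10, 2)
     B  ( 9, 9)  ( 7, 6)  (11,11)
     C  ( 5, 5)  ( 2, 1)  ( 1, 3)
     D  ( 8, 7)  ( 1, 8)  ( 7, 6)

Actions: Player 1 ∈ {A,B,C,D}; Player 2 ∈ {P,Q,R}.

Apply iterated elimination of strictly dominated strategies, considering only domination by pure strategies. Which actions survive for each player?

P1 drop C (A beats it: P:9>5 Q:6>2 R:10>1)
P1 drop D (A beats it: P:9>8 Q:6>1 R:10>7)
P2 drop Q (P beats it: A:8>7 B:9>6)
P1→{A,B} P2→{P,R}

Remaining: P1:{A,B} P2:{P,R}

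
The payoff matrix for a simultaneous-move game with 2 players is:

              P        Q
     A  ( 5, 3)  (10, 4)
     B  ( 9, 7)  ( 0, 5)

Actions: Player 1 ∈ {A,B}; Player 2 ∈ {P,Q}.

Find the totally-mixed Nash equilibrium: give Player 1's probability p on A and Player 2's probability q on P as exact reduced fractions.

P1 indiff ⇒ q·5+(1-q)·10 = q·9+(1-q)·0 ⇒ q(-4) = (1-q)(-10) ⇒ q = 5/7
P2 indiff ⇒ p·3+(1-p)·7 = p·4+(1-p)·5 ⇒ p(-1) = (1-p)(-2) ⇒ p = 2/3

p=2/3, q=5/7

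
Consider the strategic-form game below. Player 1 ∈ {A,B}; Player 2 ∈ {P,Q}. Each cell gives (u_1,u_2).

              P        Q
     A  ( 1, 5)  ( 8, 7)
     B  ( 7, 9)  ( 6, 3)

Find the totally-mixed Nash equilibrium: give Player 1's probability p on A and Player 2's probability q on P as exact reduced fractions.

P1 indiff ⇒ q·1+(1-q)·8 = q·7+(1-q)·6 ⇒ q(-6) = (1-q)(-2) ⇒ q = 1/4
P2 indiff ⇒ p·5+(1-p)·9 = p·7+(1-p)·3 ⇒ p(-2) = (1-p)(-6) ⇒ p = 3/4

(p,q) = (3/4, 1/4)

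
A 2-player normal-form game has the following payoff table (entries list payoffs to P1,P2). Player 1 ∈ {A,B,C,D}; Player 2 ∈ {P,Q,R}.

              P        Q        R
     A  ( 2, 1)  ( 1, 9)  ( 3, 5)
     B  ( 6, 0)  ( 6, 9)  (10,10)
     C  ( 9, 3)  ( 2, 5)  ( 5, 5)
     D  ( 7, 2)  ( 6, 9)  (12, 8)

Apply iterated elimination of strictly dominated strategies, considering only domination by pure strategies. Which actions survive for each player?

Remaining: P1:{B,D} P2:{Q,R}

P1 drop A (B beats it: P:6>2 Q:6>1 R:10>3)
P2 drop P (Q beats it: B:9>0 C:5>3 D:9>2)
P1 drop C (B beats it: Q:6>2 R:10>5)
P1→{B,D} P2→{Q,R}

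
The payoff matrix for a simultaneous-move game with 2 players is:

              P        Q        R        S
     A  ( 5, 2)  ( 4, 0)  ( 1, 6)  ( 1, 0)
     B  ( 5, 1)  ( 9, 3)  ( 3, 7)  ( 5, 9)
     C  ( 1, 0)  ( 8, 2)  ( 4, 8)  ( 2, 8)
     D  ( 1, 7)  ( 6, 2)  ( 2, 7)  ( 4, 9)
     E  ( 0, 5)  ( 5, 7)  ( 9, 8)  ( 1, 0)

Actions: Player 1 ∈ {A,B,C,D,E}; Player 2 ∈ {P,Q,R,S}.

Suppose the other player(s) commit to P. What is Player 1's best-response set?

P1 best: {A,B}

u_1(A vs P) = 5
u_1(B vs P) = 5
u_1(C vs P) = 1
u_1(D vs P) = 1
u_1(E vs P) = 0
max payoff 5 at {A,B}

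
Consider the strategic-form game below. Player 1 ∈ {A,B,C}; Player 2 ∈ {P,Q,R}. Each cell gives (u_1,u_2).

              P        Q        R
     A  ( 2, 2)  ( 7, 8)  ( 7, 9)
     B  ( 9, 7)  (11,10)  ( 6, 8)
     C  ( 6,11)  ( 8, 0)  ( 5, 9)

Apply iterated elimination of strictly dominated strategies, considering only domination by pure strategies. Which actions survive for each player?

Remaining: P1:{A,B} P2:{Q,R}

P1 drop C (B beats it: P:9>6 Q:11>8 R:6>5)
P2 drop P (Q beats it: A:8>2 B:10>7)
P1→{A,B} P2→{Q,R}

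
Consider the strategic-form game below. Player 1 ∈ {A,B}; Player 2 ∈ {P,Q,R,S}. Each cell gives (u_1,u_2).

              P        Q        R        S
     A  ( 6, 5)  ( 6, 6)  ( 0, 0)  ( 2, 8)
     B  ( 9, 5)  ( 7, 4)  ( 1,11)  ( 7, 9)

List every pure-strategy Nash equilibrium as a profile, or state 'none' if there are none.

PSNE = {(B,R)}

(A,P): not NE [P1→B gives 9>6; P2→S gives 8>5]
(A,Q): not NE [P1→B gives 7>6; P2→S gives 8>6]
(A,R): not NE [P1→B gives 1>0; P2→S gives 8>0]
(A,S): not NE [P1→B gives 7>2]
(B,P): not NE [P2→R gives 11>5]
(B,Q): not NE [P2→R gives 11>4]
(B,R): NE
(B,S): not NE [P2→R gives 11>9]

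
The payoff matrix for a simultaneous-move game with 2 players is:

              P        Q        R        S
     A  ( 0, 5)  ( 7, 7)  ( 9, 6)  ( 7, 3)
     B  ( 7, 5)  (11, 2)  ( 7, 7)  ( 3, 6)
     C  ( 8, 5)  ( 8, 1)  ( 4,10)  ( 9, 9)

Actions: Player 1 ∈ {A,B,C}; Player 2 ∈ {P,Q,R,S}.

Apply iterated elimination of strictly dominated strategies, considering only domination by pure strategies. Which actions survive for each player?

P2 drop P (R beats it: A:6>5 B:7>5 C:10>5)
P2 drop S (R beats it: A:6>3 B:7>6 C:10>9)
P1 drop C (B beats it: Q:11>8 R:7>4)
P1→{A,B} P2→{Q,R}

Survivors P1:{A,B} P2:{Q,R}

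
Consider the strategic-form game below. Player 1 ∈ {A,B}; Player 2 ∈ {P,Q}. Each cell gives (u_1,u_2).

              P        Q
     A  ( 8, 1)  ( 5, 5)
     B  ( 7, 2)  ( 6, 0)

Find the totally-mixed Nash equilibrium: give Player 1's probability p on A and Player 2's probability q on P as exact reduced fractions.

(p,q) = (1/3, 1/2)

P1 indiff ⇒ q·8+(1-q)·5 = q·7+(1-q)·6 ⇒ q(1) = (1-q)(1) ⇒ q = 1/2
P2 indiff ⇒ p·1+(1-p)·2 = p·5+(1-p)·0 ⇒ p(-4) = (1-p)(-2) ⇒ p = 1/3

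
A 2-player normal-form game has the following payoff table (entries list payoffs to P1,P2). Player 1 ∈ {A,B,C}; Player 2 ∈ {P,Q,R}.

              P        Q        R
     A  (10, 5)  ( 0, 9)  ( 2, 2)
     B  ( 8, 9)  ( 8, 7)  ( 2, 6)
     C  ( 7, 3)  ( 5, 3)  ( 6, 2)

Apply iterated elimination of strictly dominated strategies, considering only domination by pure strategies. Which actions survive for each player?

P2 drop R (P beats it: A:5>2 B:9>6 C:3>2)
P1 drop C (B beats it: P:8>7 Q:8>5)
P1→{A,B} P2→{P,Q}

Remaining: P1:{A,B} P2:{P,Q}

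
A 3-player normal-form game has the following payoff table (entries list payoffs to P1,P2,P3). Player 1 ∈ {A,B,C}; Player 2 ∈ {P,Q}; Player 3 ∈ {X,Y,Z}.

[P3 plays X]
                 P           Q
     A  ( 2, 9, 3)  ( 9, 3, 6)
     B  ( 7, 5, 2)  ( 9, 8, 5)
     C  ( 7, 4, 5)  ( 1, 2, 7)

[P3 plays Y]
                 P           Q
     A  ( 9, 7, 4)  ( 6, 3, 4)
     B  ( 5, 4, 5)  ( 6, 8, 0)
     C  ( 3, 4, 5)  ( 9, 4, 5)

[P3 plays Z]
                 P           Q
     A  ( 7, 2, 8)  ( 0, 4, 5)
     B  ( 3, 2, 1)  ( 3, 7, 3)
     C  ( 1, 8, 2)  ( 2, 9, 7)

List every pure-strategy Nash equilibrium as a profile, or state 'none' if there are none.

(A,P,X): not NE [P1→C gives 7>2; P3→Z gives 8>3]
(A,P,Y): not NE [P3→Z gives 8>4]
(A,P,Z): not NE [P2→Q gives 4>2]
(A,Q,X): not NE [P2→P gives 9>3]
(A,Q,Y): not NE [P1→C gives 9>6; P2→P gives 7>3; P3→X gives 6>4]
(A,Q,Z): not NE [P1→B gives 3>0; P3→X gives 6>5]
(B,P,X): not NE [P2→Q gives 8>5; P3→Y gives 5>2]
(B,P,Y): not NE [P1→A gives 9>5; P2→Q gives 8>4]
(B,P,Z): not NE [P1→A gives 7>3; P2→Q gives 7>2; P3→Y gives 5>1]
(B,Q,X): NE
(B,Q,Y): not NE [P1→C gives 9>6; P3→X gives 5>0]
(B,Q,Z): not NE [P3→X gives 5>3]
(C,P,X): NE
(C,P,Y): not NE [P1→A gives 9>3]
(C,P,Z): not NE [P1→A gives 7>1; P2→Q gives 9>8; P3→Y gives 5>2]
(C,Q,X): not NE [P1→B gives 9>1; P2→P gives 4>2]
(C,Q,Y): not NE [P3→Z gives 7>5]
(C,Q,Z): not NE [P1→B gives 3>2]

PSNE = {(B,Q,X), (C,P,X)}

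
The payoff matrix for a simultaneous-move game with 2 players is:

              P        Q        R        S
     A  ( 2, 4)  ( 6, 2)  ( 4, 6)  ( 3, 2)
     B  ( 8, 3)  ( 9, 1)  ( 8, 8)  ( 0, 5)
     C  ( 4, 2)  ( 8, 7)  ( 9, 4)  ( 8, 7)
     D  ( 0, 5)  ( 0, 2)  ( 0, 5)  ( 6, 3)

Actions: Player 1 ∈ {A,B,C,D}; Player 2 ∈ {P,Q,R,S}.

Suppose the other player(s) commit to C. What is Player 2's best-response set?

BR_2 = {Q,S}

u_2(P vs C) = 2
u_2(Q vs C) = 7
u_2(R vs C) = 4
u_2(S vs C) = 7
max payoff 7 at {Q,S}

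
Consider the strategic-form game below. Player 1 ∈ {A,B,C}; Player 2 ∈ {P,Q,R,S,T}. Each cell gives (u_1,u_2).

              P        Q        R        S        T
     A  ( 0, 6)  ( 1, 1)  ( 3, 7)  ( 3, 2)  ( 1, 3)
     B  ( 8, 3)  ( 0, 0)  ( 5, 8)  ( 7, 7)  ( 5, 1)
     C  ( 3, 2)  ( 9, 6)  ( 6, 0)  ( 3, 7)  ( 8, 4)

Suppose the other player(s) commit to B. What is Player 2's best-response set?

argmax u_2 = {R}

u_2(P vs B) = 3
u_2(Q vs B) = 0
u_2(R vs B) = 8
u_2(S vs B) = 7
u_2(T vs B) = 1
max payoff 8 at {R}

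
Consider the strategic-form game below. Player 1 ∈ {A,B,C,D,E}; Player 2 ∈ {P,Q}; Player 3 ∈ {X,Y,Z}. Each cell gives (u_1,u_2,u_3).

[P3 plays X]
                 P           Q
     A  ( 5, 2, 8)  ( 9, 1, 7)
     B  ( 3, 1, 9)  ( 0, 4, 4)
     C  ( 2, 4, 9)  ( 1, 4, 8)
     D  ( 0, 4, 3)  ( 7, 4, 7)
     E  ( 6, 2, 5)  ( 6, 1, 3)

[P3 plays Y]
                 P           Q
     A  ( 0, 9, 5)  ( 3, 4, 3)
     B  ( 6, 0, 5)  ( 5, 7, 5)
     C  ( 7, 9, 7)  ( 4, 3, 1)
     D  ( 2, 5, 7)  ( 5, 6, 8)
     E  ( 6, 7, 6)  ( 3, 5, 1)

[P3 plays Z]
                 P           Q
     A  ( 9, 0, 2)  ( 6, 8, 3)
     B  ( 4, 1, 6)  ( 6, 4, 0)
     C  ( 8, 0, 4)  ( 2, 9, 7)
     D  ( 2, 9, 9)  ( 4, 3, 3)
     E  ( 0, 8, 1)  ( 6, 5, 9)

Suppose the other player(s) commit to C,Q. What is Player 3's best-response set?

u_3(X vs C,Q) = 8
u_3(Y vs C,Q) = 1
u_3(Z vs C,Q) = 7
max payoff 8 at {X}

BR_3 = {X}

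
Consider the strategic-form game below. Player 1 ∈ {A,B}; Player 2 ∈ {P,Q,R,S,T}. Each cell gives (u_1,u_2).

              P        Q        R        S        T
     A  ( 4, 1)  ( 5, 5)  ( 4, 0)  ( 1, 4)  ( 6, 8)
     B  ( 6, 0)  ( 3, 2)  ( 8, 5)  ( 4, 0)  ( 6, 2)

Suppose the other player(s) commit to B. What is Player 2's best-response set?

u_2(P vs B) = 0
u_2(Q vs B) = 2
u_2(R vs B) = 5
u_2(S vs B) = 0
u_2(T vs B) = 2
max payoff 5 at {R}

argmax u_2 = {R}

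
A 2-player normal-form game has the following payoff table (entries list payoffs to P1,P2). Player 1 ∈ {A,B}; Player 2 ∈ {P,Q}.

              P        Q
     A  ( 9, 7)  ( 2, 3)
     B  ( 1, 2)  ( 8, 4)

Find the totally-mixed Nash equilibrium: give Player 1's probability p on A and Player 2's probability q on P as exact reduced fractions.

P1 indiff ⇒ q·9+(1-q)·2 = q·1+(1-q)·8 ⇒ q(8) = (1-q)(6) ⇒ q = 3/7
P2 indiff ⇒ p·7+(1-p)·2 = p·3+(1-p)·4 ⇒ p(4) = (1-p)(2) ⇒ p = 1/3

P1 mixes 1/3 on A; P2 mixes 3/7 on P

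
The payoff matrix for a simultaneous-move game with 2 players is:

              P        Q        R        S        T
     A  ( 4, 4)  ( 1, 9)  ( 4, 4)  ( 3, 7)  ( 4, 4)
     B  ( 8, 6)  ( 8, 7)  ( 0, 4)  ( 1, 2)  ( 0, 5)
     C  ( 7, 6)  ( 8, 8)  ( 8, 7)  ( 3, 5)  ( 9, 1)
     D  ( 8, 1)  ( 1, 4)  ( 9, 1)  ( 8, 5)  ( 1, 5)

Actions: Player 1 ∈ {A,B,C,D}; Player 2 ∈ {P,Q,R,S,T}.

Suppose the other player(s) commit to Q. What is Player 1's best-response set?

u_1(A vs Q) = 1
u_1(B vs Q) = 8
u_1(C vs Q) = 8
u_1(D vs Q) = 1
max payoff 8 at {B,C}

P1 best: {B,C}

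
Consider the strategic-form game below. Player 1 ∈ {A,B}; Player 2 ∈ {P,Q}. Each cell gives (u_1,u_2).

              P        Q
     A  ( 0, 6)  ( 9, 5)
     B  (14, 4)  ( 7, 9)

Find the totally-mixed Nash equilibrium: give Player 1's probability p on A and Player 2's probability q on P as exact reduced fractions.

p=5/6, q=1/8

P1 indiff ⇒ q·0+(1-q)·9 = q·14+(1-q)·7 ⇒ q(-14) = (1-q)(-2) ⇒ q = 1/8
P2 indiff ⇒ p·6+(1-p)·4 = p·5+(1-p)·9 ⇒ p(1) = (1-p)(5) ⇒ p = 5/6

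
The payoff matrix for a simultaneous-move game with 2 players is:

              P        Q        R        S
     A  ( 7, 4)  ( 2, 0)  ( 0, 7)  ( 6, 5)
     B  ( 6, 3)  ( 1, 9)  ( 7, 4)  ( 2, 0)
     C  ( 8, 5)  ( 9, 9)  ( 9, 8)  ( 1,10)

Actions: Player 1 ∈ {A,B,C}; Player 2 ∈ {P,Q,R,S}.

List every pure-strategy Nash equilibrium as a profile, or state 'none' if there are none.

(A,P): not NE [P1→C gives 8>7; P2→R gives 7>4]
(A,Q): not NE [P1→C gives 9>2; P2→R gives 7>0]
(A,R): not NE [P1→C gives 9>0]
(A,S): not NE [P2→R gives 7>5]
(B,P): not NE [P1→C gives 8>6; P2→Q gives 9>3]
(B,Q): not NE [P1→C gives 9>1]
(B,R): not NE [P1→C gives 9>7; P2→Q gives 9>4]
(B,S): not NE [P1→A gives 6>2; P2→Q gives 9>0]
(C,P): not NE [P2→S gives 10>5]
(C,Q): not NE [P2→S gives 10>9]
(C,R): not NE [P2→S gives 10>8]
(C,S): not NE [P1→A gives 6>1]

PSNE: ∅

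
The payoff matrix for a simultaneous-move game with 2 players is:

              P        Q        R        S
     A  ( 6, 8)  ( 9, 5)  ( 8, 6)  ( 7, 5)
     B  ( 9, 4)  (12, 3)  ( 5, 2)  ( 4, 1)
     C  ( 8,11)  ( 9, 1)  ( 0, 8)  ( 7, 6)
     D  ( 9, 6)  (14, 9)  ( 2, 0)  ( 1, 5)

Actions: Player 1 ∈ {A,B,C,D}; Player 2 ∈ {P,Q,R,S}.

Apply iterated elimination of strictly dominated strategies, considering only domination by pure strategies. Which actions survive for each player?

Remaining: P1:{B,D} P2:{P,Q}

P2 drop R (P beats it: A:8>6 B:4>2 C:11>8 D:6>0)
P2 drop S (P beats it: A:8>5 B:4>1 C:11>6 D:6>5)
P1 drop A (B beats it: P:9>6 Q:12>9)
P1 drop C (B beats it: P:9>8 Q:12>9)
P1→{B,D} P2→{P,Q}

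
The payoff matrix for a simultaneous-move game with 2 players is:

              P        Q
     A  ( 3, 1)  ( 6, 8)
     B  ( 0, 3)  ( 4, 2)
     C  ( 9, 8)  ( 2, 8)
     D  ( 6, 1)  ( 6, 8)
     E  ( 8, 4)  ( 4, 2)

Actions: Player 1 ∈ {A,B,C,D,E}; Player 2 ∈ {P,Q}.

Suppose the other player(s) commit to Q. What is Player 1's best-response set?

P1 best: {A,D}

u_1(A vs Q) = 6
u_1(B vs Q) = 4
u_1(C vs Q) = 2
u_1(D vs Q) = 6
u_1(E vs Q) = 4
max payoff 6 at {A,D}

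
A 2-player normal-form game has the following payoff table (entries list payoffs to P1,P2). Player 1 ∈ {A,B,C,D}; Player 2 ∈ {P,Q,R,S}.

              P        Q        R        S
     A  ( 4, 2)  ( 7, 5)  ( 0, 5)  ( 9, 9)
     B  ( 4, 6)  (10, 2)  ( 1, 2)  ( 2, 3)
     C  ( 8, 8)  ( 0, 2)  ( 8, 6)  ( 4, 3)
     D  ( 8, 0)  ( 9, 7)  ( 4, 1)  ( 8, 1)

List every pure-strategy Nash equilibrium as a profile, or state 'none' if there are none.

NE set: (A,S), (C,P)

(A,P): not NE [P1→D gives 8>4; P2→S gives 9>2]
(A,Q): not NE [P1→B gives 10>7; P2→S gives 9>5]
(A,R): not NE [P1→C gives 8>0; P2→S gives 9>5]
(A,S): NE
(B,P): not NE [P1→D gives 8>4]
(B,Q): not NE [P2→P gives 6>2]
(B,R): not NE [P1→C gives 8>1; P2→P gives 6>2]
(B,S): not NE [P1→A gives 9>2; P2→P gives 6>3]
(C,P): NE
(C,Q): not NE [P1→B gives 10>0; P2→P gives 8>2]
(C,R): not NE [P2→P gives 8>6]
(C,S): not NE [P1→A gives 9>4; P2→P gives 8>3]
(D,P): not NE [P2→Q gives 7>0]
(D,Q): not NE [P1→B gives 10>9]
(D,R): not NE [P1→C gives 8>4; P2→Q gives 7>1]
(D,S): not NE [P1→A gives 9>8; P2→Q gives 7>1]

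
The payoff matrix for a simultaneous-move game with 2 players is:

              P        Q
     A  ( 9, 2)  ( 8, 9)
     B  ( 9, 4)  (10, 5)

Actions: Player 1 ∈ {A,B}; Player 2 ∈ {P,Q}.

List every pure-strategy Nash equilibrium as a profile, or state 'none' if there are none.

NE set: (B,Q)

(A,P): not NE [P2→Q gives 9>2]
(A,Q): not NE [P1→B gives 10>8]
(B,P): not NE [P2→Q gives 5>4]
(B,Q): NE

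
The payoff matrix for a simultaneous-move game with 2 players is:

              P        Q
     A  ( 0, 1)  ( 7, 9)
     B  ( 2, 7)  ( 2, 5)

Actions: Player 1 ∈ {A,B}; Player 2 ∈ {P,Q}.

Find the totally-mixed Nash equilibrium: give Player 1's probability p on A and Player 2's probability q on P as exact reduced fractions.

P1 indiff ⇒ q·0+(1-q)·7 = q·2+(1-q)·2 ⇒ q(-2) = (1-q)(-5) ⇒ q = 5/7
P2 indiff ⇒ p·1+(1-p)·7 = p·9+(1-p)·5 ⇒ p(-8) = (1-p)(-2) ⇒ p = 1/5

P1 mixes 1/5 on A; P2 mixes 5/7 on P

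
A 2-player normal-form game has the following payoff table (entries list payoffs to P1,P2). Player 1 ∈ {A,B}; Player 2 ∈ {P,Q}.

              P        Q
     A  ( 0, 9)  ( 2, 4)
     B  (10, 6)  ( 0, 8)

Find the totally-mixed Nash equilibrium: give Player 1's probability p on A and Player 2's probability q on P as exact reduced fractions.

P1 indiff ⇒ q·0+(1-q)·2 = q·10+(1-q)·0 ⇒ q(-10) = (1-q)(-2) ⇒ q = 1/6
P2 indiff ⇒ p·9+(1-p)·6 = p·4+(1-p)·8 ⇒ p(5) = (1-p)(2) ⇒ p = 2/7

(p,q) = (2/7, 1/6)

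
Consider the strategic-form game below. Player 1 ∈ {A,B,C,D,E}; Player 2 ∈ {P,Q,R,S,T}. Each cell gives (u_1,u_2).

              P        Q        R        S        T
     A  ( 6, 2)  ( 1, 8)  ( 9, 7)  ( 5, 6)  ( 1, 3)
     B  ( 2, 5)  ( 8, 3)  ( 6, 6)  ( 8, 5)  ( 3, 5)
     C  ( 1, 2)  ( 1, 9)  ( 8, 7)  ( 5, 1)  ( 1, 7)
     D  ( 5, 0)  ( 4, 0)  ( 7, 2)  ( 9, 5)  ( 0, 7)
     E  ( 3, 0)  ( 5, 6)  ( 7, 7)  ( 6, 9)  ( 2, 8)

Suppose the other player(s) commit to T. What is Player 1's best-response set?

u_1(A vs T) = 1
u_1(B vs T) = 3
u_1(C vs T) = 1
u_1(D vs T) = 0
u_1(E vs T) = 2
max payoff 3 at {B}

argmax u_1 = {B}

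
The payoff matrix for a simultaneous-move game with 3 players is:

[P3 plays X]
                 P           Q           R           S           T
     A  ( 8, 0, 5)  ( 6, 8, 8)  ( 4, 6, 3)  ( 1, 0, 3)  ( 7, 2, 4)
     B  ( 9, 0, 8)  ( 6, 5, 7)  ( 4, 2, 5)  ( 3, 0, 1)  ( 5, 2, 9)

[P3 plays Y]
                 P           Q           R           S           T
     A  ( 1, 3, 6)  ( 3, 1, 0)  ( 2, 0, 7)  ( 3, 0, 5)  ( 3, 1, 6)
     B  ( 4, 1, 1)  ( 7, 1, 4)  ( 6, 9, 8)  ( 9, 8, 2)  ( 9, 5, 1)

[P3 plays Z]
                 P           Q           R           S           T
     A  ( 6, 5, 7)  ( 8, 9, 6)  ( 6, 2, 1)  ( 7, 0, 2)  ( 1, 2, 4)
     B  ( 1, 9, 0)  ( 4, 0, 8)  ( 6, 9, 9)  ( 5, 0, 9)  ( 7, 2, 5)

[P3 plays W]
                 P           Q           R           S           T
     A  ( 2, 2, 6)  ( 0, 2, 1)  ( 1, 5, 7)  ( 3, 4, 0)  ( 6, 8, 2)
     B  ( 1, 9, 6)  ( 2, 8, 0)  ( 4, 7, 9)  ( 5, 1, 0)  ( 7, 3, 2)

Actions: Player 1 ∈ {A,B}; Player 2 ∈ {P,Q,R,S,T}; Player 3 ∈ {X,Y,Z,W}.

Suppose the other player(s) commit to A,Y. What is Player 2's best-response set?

argmax u_2 = {P}

u_2(P vs A,Y) = 3
u_2(Q vs A,Y) = 1
u_2(R vs A,Y) = 0
u_2(S vs A,Y) = 0
u_2(T vs A,Y) = 1
max payoff 3 at {P}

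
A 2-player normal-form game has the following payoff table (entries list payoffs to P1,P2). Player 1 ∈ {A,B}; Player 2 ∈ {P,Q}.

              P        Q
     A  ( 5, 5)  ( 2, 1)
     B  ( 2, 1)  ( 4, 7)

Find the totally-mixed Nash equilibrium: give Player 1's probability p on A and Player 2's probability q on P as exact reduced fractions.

P1 indiff ⇒ q·5+(1-q)·2 = q·2+(1-q)·4 ⇒ q(3) = (1-q)(2) ⇒ q = 2/5
P2 indiff ⇒ p·5+(1-p)·1 = p·1+(1-p)·7 ⇒ p(4) = (1-p)(6) ⇒ p = 3/5

p=3/5, q=2/5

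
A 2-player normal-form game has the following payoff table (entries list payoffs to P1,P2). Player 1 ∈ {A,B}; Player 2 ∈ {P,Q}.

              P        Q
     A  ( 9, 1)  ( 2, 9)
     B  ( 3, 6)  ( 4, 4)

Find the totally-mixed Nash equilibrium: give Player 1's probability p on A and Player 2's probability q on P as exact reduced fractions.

P1 indiff ⇒ q·9+(1-q)·2 = q·3+(1-q)·4 ⇒ q(6) = (1-q)(2) ⇒ q = 1/4
P2 indiff ⇒ p·1+(1-p)·6 = p·9+(1-p)·4 ⇒ p(-8) = (1-p)(-2) ⇒ p = 1/5

p=1/5, q=1/4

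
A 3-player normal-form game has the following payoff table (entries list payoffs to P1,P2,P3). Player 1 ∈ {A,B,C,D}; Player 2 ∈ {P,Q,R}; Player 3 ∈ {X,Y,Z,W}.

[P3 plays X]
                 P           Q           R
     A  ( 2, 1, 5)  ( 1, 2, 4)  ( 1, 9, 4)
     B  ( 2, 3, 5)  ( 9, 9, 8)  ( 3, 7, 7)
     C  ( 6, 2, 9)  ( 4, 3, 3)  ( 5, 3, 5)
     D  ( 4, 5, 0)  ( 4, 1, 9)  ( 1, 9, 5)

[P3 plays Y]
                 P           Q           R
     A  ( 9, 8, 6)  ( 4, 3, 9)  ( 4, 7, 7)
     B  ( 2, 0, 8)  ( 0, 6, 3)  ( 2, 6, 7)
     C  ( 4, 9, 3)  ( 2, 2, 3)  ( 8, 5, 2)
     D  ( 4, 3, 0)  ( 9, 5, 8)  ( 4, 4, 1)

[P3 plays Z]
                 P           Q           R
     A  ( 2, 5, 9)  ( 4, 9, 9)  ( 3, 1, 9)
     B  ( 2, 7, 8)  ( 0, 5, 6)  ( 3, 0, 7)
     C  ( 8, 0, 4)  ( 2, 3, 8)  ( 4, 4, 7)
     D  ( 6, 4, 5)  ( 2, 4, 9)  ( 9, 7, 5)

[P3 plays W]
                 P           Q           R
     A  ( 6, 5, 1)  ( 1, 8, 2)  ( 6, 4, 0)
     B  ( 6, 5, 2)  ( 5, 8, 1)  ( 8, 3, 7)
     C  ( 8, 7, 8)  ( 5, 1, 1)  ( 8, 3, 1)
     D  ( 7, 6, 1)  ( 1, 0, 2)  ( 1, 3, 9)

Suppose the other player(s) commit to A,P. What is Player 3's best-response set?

P3 best: {Z}

u_3(X vs A,P) = 5
u_3(Y vs A,P) = 6
u_3(Z vs A,P) = 9
u_3(W vs A,P) = 1
max payoff 9 at {Z}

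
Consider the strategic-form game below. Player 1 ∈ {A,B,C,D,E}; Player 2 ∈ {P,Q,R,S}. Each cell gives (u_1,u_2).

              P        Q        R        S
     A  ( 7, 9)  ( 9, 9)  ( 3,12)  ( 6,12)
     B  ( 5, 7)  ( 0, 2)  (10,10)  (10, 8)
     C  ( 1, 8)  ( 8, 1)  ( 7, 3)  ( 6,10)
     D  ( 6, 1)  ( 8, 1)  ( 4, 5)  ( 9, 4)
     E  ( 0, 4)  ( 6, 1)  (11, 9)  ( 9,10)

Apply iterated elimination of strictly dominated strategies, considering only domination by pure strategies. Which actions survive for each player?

P2 drop P (S beats it: A:12>9 B:8>7 C:10>8 D:4>1 E:10>4)
P2 drop Q (R beats it: A:12>9 B:10>2 C:3>1 D:5>1 E:9>1)
P1 drop A (B beats it: R:10>3 S:10>6)
P1 drop C (B beats it: R:10>7 S:10>6)
P1 drop D (B beats it: R:10>4 S:10>9)
P1→{B,E} P2→{R,S}

Survivors P1:{B,E} P2:{R,S}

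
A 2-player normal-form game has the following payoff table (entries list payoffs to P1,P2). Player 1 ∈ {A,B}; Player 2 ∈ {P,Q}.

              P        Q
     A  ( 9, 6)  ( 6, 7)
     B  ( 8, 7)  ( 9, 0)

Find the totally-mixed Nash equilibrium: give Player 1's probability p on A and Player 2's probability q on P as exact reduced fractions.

P1 indiff ⇒ q·9+(1-q)·6 = q·8+(1-q)·9 ⇒ q(1) = (1-q)(3) ⇒ q = 3/4
P2 indiff ⇒ p·6+(1-p)·7 = p·7+(1-p)·0 ⇒ p(-1) = (1-p)(-7) ⇒ p = 7/8

(p,q) = (7/8, 3/4)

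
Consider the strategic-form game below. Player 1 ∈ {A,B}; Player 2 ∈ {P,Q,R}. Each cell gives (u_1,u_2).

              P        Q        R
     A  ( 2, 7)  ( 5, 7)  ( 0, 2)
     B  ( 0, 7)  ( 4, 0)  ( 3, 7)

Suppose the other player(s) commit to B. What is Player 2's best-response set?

u_2(P vs B) = 7
u_2(Q vs B) = 0
u_2(R vs B) = 7
max payoff 7 at {P,R}

BR_2 = {P,R}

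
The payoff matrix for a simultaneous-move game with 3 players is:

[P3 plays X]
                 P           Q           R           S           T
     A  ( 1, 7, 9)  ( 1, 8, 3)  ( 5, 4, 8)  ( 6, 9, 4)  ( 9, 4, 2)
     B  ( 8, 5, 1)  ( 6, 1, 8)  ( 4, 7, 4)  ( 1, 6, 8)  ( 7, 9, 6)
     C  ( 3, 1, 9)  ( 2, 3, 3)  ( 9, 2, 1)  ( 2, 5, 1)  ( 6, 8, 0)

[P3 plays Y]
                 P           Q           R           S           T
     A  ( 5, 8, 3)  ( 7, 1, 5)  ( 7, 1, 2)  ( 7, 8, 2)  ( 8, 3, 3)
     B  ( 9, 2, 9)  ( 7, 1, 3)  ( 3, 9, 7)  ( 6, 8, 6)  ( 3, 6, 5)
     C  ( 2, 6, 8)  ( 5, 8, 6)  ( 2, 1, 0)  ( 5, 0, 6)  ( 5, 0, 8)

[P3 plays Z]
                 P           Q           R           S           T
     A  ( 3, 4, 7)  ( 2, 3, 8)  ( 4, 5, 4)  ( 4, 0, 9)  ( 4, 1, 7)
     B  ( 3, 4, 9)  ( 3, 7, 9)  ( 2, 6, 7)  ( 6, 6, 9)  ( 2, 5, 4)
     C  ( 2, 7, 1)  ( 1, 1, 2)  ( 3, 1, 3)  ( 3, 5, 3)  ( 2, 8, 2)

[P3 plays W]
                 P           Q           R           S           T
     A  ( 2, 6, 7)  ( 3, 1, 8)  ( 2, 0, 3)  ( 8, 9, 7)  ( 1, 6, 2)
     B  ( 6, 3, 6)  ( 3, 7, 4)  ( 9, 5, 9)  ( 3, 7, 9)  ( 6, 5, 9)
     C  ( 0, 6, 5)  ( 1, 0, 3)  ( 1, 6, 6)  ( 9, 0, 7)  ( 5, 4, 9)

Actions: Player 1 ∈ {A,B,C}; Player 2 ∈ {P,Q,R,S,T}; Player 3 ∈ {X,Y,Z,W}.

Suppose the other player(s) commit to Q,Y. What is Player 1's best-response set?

u_1(A vs Q,Y) = 7
u_1(B vs Q,Y) = 7
u_1(C vs Q,Y) = 5
max payoff 7 at {A,B}

argmax u_1 = {A,B}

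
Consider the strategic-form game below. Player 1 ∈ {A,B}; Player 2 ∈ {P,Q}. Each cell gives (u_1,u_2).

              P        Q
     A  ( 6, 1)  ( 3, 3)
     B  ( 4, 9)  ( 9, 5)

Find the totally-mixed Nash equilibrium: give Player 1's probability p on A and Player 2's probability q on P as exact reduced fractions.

p=2/3, q=3/4

P1 indiff ⇒ q·6+(1-q)·3 = q·4+(1-q)·9 ⇒ q(2) = (1-q)(6) ⇒ q = 3/4
P2 indiff ⇒ p·1+(1-p)·9 = p·3+(1-p)·5 ⇒ p(-2) = (1-p)(-4) ⇒ p = 2/3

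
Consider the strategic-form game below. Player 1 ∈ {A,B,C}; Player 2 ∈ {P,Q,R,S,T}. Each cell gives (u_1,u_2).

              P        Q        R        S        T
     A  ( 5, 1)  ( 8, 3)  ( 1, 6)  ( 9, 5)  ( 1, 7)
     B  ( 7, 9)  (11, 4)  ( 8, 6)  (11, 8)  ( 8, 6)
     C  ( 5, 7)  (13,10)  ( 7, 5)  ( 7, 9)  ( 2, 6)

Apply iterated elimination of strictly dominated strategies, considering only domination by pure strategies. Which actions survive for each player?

Survivors P1:{B,C} P2:{P,Q,S}

P1 drop A (B beats it: P:7>5 Q:11>8 R:8>1 S:11>9 T:8>1)
P2 drop R (P beats it: B:9>6 C:7>5)
P2 drop T (P beats it: B:9>6 C:7>6)
P1→{B,C} P2→{P,Q,S}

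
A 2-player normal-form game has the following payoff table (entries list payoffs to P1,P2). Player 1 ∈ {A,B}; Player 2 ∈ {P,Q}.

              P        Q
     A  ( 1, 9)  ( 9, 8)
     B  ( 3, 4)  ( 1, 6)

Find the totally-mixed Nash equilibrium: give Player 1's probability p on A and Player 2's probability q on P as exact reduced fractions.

P1 mixes 2/3 on A; P2 mixes 4/5 on P

P1 indiff ⇒ q·1+(1-q)·9 = q·3+(1-q)·1 ⇒ q(-2) = (1-q)(-8) ⇒ q = 4/5
P2 indiff ⇒ p·9+(1-p)·4 = p·8+(1-p)·6 ⇒ p(1) = (1-p)(2) ⇒ p = 2/3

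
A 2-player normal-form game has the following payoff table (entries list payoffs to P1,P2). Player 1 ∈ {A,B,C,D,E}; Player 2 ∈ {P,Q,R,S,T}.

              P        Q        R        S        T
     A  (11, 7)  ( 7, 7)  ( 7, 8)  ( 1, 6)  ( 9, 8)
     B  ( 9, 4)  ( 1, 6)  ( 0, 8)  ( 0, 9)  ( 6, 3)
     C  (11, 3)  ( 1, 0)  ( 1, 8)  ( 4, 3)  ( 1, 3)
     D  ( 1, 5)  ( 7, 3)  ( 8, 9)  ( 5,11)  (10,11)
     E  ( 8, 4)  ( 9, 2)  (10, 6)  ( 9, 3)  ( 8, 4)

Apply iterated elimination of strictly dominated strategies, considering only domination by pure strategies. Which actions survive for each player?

Survivors P1:{D,E} P2:{R,S,T}

P1 drop B (A beats it: P:11>9 Q:7>1 R:7>0 S:1>0 T:9>6)
P2 drop P (R beats it: A:8>7 C:8>3 D:9>5 E:6>4)
P1 drop C (D beats it: Q:7>1 R:8>1 S:5>4 T:10>1)
P2 drop Q (R beats it: A:8>7 D:9>3 E:6>2)
P1 drop A (D beats it: R:8>7 S:5>1 T:10>9)
P1→{D,E} P2→{R,S,T}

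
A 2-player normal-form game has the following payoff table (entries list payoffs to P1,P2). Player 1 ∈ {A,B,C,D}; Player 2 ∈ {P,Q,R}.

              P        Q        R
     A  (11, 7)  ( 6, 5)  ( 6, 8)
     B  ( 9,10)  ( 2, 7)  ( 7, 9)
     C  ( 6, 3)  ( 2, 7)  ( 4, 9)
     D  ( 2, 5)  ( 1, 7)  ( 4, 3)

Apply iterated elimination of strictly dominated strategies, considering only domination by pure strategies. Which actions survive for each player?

P1 drop C (A beats it: P:11>6 Q:6>2 R:6>4)
P1 drop D (A beats it: P:11>2 Q:6>1 R:6>4)
P2 drop Q (P beats it: A:7>5 B:10>7)
P1→{A,B} P2→{P,R}

Remaining: P1:{A,B} P2:{P,R}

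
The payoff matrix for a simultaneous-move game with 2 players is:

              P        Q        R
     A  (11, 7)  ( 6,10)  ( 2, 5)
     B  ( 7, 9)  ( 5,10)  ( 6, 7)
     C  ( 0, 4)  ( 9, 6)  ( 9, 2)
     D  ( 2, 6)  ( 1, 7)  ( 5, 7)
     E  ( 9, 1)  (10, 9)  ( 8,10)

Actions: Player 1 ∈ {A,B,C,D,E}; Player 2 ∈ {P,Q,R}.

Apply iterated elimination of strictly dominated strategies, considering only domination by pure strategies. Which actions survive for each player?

Survivors P1:{C,E} P2:{Q,R}

P1 drop B (E beats it: P:9>7 Q:10>5 R:8>6)
P1 drop D (E beats it: P:9>2 Q:10>1 R:8>5)
P2 drop P (Q beats it: A:10>7 C:6>4 E:9>1)
P1 drop A (C beats it: Q:9>6 R:9>2)
P1→{C,E} P2→{Q,R}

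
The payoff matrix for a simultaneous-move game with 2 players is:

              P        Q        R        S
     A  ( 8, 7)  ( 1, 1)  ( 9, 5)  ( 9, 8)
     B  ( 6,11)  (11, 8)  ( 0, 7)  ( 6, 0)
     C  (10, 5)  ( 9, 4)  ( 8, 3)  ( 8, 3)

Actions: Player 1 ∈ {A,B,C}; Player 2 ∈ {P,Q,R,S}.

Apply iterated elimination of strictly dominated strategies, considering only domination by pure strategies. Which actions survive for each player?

P2 drop Q (P beats it: A:7>1 B:11>8 C:5>4)
P1 drop B (A beats it: P:8>6 R:9>0 S:9>6)
P2 drop R (P beats it: A:7>5 C:5>3)
P1→{A,C} P2→{P,S}

IESDS → P1:{A,C} P2:{P,S}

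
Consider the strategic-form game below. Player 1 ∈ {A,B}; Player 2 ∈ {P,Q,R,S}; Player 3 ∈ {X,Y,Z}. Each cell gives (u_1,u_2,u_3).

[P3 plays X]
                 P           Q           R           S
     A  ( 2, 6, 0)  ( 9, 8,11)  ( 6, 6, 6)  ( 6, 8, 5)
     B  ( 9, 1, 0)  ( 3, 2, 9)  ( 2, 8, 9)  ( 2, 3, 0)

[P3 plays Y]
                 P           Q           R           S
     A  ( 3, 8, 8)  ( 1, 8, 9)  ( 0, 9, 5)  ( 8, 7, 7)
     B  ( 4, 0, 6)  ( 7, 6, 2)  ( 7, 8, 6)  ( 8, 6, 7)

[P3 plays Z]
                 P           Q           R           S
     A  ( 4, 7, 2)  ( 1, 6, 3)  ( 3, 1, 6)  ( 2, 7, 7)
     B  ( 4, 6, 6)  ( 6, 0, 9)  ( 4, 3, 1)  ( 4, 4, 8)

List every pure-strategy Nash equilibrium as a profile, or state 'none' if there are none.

NE set: (A,Q,X), (B,P,Z)

(A,P,X): not NE [P1→B gives 9>2; P2→S gives 8>6; P3→Y gives 8>0]
(A,P,Y): not NE [P1→B gives 4>3; P2→R gives 9>8]
(A,P,Z): not NE [P3→Y gives 8>2]
(A,Q,X): NE
(A,Q,Y): not NE [P1→B gives 7>1; P2→R gives 9>8; P3→X gives 11>9]
(A,Q,Z): not NE [P1→B gives 6>1; P2→S gives 7>6; P3→X gives 11>3]
(A,R,X): not NE [P2→S gives 8>6]
(A,R,Y): not NE [P1→B gives 7>0; P3→Z gives 6>5]
(A,R,Z): not NE [P1→B gives 4>3; P2→S gives 7>1]
(A,S,X): not NE [P3→Z gives 7>5]
(A,S,Y): not NE [P2→R gives 9>7]
(A,S,Z): not NE [P1→B gives 4>2]
(B,P,X): not NE [P2→R gives 8>1; P3→Z gives 6>0]
(B,P,Y): not NE [P2→R gives 8>0]
(B,P,Z): NE
(B,Q,X): not NE [P1→A gives 9>3; P2→R gives 8>2]
(B,Q,Y): not NE [P2→R gives 8>6; P3→Z gives 9>2]
(B,Q,Z): not NE [P2→P gives 6>0]
(B,R,X): not NE [P1→A gives 6>2]
(B,R,Y): not NE [P3→X gives 9>6]
(B,R,Z): not NE [P2→P gives 6>3; P3→X gives 9>1]
(B,S,X): not NE [P1→A gives 6>2; P2→R gives 8>3; P3→Z gives 8>0]
(B,S,Y): not NE [P2→R gives 8>6; P3→Z gives 8>7]
(B,S,Z): not NE [P2→P gives 6>4]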